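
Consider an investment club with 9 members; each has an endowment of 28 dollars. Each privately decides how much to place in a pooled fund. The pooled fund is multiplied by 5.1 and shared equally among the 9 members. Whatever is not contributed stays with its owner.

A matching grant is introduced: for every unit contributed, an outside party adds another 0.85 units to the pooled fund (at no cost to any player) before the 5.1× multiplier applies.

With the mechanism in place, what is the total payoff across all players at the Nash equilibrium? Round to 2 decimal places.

The effective private return per unit is now 5.1 × 1.85 / 9 = 1.0483 > 1, so every player's dominant strategy flips to full contribution.
At the Nash equilibrium everyone contributes 28. Group total payoff = 5.1 × 1.85 × 252 = 2377.62.

2377.62 dollars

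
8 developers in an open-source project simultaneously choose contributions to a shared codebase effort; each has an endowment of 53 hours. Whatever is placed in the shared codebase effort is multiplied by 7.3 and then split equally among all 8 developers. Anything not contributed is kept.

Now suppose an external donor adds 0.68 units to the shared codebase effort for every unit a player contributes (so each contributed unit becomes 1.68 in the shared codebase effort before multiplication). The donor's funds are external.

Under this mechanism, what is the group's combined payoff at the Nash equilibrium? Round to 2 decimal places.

5199.94 hours

Under the mechanism each unit contributed yields 7.3 × 1.68 / 8 = 1.5330 back to its contributor per unit of net cost, which exceeds 1, making full contribution the dominant choice for everyone.
So the Nash equilibrium is full contribution by all 8; the group earns 7.3 × 1.68 × 424 = 5199.94.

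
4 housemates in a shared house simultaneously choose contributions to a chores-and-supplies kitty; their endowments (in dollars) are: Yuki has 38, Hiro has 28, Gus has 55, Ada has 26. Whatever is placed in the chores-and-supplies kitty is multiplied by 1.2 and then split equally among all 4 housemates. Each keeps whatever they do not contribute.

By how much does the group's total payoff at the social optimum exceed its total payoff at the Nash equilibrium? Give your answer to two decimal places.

The private return per contributed unit is 1.2/4 = 0.3000 < 1 for every player regardless of endowment, so the Nash equilibrium is zero contribution and the group total is Σ E_j = 38 + 28 + 55 + 26 = 147.
Each contributed unit returns 1.200 to the group, so the social optimum is full contribution by everyone: group total = 1.200 × 147 = 176.40.
Efficiency loss = (1.200 − 1) × 147 = 29.40.

29.40 dollars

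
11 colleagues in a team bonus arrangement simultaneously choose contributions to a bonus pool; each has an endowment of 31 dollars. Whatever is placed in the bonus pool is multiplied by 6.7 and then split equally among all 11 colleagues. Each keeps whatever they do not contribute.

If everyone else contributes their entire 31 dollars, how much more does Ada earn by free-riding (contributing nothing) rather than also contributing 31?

Switching from a contribution of 31 to 0 lets Ada keep an extra 31 dollars, but lowers the bonus pool by 31, which costs Ada their own share of that drop: 6.7/11 × 31 = 18.88.
Net gain = 31 − 18.88 = 12.12. The private return per contributed unit (0.6091) is below 1, so free-riding is indeed the best response regardless of what the others do.

12.12 dollars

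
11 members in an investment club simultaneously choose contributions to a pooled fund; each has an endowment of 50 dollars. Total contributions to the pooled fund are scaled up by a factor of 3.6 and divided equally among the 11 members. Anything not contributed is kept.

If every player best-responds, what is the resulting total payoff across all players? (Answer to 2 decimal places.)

550.00 dollars

Each contributed unit returns 3.6/11 = 0.3273 to its contributor — below 1 — so contributing 0 is dominant for every player. At the Nash equilibrium everyone keeps their 50, and the group total is 11 × 50 = 550.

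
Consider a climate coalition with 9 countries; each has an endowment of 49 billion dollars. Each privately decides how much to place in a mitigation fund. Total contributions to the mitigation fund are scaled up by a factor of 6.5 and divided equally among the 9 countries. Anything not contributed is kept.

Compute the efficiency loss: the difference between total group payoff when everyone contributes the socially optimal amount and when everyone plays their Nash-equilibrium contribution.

2425.50 billion dollars

Each contributed unit returns 6.5/9 = 0.7222 to its contributor — below 1 — so contributing 0 is dominant for every player. At the Nash equilibrium everyone keeps their 49, and the group total is 9 × 49 = 441.
Each contributed unit returns 6.500 to the group as a whole (0.7222 to each of 9 players), which exceeds 1, so the social optimum is full contribution: group total = 6.500 × 441 = 2866.50.
Efficiency loss = 2866.50 − 441 = 2425.50.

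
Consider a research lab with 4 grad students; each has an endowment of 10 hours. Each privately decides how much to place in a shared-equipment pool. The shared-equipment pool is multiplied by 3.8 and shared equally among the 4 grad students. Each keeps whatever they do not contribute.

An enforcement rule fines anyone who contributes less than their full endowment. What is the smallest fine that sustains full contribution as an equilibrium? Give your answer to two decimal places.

Given the others contribute fully, the best deviation is to contribute 0 (any partial contribution still incurs the fine and gives up units whose private return 0.9500 is below 1).
Deviating from 10 to 0 saves 10 hours but forfeits the deviator's share of the drop in the shared-equipment pool: 3.8/4 × 10 = 9.50.
So the deviation gain is 10 − 9.50 = 0.50, and the fine must be at least 0.50 hours to wipe it out.

0.50 hours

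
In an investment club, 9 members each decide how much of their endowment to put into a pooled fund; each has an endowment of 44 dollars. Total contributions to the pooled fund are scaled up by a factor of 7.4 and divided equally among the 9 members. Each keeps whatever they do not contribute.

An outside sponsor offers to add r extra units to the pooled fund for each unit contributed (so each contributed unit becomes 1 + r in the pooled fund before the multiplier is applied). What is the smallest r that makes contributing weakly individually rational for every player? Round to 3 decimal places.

With matching at rate r, one contributed unit becomes (1 + r) in the pooled fund and returns 7.4 × (1 + r) / 9 to the contributor.
Setting this equal to 1: 1 + r = 9/7.4 = 1.2162.
So the minimum matching rate is r = 1.2162 − 1 = 0.216.

0.216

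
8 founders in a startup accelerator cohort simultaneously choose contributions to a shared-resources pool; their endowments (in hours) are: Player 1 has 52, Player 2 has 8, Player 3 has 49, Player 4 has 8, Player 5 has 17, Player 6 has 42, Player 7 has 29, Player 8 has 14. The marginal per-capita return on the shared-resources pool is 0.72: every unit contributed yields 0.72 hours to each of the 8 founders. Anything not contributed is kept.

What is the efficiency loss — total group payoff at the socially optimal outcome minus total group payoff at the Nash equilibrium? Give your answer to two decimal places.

1042.44 hours

The private return per contributed unit is 0.72 < 1 for everyone, so the Nash equilibrium is zero contribution and the group total is Σ E_j = 52 + 8 + 49 + 8 + 17 + 42 + 29 + 14 = 219.
Each contributed unit returns 5.760 to the group, so the social optimum is full contribution by everyone: group total = 5.760 × 219 = 1261.44.
Efficiency loss = (5.760 − 1) × 219 = 1042.44.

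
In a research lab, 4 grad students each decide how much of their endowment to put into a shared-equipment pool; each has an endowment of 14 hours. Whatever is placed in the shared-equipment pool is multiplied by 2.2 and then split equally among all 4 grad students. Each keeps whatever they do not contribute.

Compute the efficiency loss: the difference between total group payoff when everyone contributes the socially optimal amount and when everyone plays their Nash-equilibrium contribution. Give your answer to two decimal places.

Each contributed unit returns 2.2/4 = 0.5500 to its contributor — below 1 — so contributing 0 is dominant for every player. At the Nash equilibrium everyone keeps their 14, and the group total is 4 × 14 = 56.
Each contributed unit returns 2.200 to the group as a whole (0.5500 to each of 4 players), which exceeds 1, so the social optimum is full contribution: group total = 2.200 × 56 = 123.20.
Efficiency loss = 123.20 − 56 = 67.20.

67.20 hours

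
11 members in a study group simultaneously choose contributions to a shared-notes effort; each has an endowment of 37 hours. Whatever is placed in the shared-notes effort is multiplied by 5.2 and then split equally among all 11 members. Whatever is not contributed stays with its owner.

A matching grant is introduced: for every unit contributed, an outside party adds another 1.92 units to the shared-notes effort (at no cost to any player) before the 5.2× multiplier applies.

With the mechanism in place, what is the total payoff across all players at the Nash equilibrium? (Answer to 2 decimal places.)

6179.89 hours

The effective private return per unit is now 5.2 × 2.92 / 11 = 1.3804 > 1, so every player's dominant strategy flips to full contribution.
At the Nash equilibrium everyone contributes 37. Group total payoff = 5.2 × 2.92 × 407 = 6179.89.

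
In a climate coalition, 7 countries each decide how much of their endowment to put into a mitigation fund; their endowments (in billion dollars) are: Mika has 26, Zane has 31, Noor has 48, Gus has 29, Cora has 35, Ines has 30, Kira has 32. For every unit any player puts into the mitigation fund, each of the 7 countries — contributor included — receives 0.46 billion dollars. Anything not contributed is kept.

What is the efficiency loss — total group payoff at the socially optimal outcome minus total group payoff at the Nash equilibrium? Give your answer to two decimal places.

512.82 billion dollars

The private return per contributed unit is 0.46 < 1 for everyone, so the Nash equilibrium is zero contribution and the group total is Σ E_j = 26 + 31 + 48 + 29 + 35 + 30 + 32 = 231.
Each contributed unit returns 3.220 to the group, so the social optimum is full contribution by everyone: group total = 3.220 × 231 = 743.82.
Efficiency loss = (3.220 − 1) × 231 = 512.82.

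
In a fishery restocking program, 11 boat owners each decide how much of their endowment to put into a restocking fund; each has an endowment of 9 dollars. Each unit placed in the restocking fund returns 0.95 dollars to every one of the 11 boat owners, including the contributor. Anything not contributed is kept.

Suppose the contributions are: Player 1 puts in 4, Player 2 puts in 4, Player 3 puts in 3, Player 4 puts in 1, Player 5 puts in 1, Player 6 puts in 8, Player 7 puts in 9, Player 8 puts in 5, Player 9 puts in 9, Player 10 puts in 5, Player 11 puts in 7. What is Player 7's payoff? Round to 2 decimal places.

53.20 dollars

Total contributed: 4 + 4 + 3 + 1 + 1 + 8 + 9 + 5 + 9 + 5 + 7 = 56.
Each receives 0.95 × 56 = 53.20 from the restocking fund.
Player 7 keeps 9 − 9 = 0, so Player 7's payoff is 0 + 53.20 = 53.20.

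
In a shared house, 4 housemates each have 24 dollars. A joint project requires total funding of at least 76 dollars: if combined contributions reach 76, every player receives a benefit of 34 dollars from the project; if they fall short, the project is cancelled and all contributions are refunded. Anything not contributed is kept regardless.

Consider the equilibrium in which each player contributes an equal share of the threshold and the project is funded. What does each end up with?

39 dollars

Equal share of the threshold: 76/4 = 19.
At this profile no one gains by cutting their contribution: any cut drops the total below 76, the project is cancelled, contributions are refunded, and the deviator ends with 24, which is less than 24 − 19 + 34 = 39. Contributing more than 19 just wastes the excess. So contributing exactly 19 is a best response.
Each player's payoff: 24 − 19 + 34 = 39.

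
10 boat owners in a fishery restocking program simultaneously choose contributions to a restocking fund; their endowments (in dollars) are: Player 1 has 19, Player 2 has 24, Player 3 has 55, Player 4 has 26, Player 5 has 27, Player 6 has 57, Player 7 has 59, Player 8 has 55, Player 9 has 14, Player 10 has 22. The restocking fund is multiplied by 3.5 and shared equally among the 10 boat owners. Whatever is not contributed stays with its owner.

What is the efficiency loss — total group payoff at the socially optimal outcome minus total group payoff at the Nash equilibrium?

The private return per contributed unit is 3.5/10 = 0.3500 < 1 for every player regardless of endowment, so the Nash equilibrium is zero contribution and the group total is Σ E_j = 19 + 24 + 55 + 26 + 27 + 57 + 59 + 55 + 14 + 22 = 358.
Each contributed unit returns 3.500 to the group, so the social optimum is full contribution by everyone: group total = 3.500 × 358 = 1253.00.
Efficiency loss = (3.500 − 1) × 358 = 895.00.

895.00 dollars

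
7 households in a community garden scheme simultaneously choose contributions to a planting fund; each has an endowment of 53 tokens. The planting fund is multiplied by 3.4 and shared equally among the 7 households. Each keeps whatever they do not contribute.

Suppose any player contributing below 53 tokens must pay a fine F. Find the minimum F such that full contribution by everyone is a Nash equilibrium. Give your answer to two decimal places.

27.26 tokens

Given the others contribute fully, the best deviation is to contribute 0 (any partial contribution still incurs the fine and gives up units whose private return 0.4857 is below 1).
Deviating from 53 to 0 saves 53 tokens but forfeits the deviator's share of the drop in the planting fund: 3.4/7 × 53 = 25.74.
So the deviation gain is 53 − 25.74 = 27.26, and the fine must be at least 27.26 tokens to wipe it out.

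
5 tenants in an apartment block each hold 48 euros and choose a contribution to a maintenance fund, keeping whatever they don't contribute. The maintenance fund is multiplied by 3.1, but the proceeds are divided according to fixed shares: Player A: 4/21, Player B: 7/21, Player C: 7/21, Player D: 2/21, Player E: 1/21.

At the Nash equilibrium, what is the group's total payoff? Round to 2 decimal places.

441.60 euros

Each unit j contributes comes back to j as 3.1 × (j's share), so j prefers to contribute only if that share exceeds 1/3.1 = 0.3226; otherwise keeping the unit dominates.
The shares above 0.3226 belong to Player B and Player C, contributing 48 each; the remaining 3 contribute 0. Total contributed: 96.
The maintenance fund pays out 3.1 × 96 = 297.60 in total (split across the unequal shares, but the aggregate is all that matters for the group sum).
The 3 free-riders keep 48 each, adding 144. Group total = 144 + 297.60 = 441.60.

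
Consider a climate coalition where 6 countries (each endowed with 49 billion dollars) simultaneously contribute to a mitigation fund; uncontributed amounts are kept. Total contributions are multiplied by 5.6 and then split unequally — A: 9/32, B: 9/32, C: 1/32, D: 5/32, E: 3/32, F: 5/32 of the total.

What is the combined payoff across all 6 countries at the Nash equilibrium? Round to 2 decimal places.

744.80 billion dollars

Each unit j contributes comes back to j as 5.6 × (j's share), so j prefers to contribute only if that share exceeds 1/5.6 = 0.1786; otherwise keeping the unit dominates.
A and B clear that bar, contributing 49 each; the remaining 4 contribute 0. Total contributed: 98.
The mitigation fund pays out 5.6 × 98 = 548.80 in total (split across the unequal shares, but the aggregate is all that matters for the group sum).
The 4 free-riders keep 49 each, adding 196. Group total = 196 + 548.80 = 744.80.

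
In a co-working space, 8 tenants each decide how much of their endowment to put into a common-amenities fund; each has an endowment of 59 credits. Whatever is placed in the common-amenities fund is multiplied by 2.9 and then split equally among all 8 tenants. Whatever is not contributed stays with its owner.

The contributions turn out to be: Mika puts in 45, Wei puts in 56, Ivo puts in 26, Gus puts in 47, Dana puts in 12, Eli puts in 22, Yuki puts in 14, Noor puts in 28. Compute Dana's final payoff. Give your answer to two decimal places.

Total contributed: 45 + 56 + 26 + 47 + 12 + 22 + 14 + 28 = 250.
Each receives 2.9 × 250 / 8 = 90.63 from the common-amenities fund.
Dana keeps 59 − 12 = 47, so Dana's payoff is 47 + 90.63 = 137.63.

137.63 credits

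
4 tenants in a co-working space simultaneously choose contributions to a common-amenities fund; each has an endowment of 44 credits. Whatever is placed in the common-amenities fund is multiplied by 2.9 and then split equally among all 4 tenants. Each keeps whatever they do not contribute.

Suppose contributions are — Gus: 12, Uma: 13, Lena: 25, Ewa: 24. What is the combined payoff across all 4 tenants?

Total contributed: 12 + 13 + 25 + 24 = 74; total kept: 4 × 44 − 74 = 102.
The common-amenities fund pays out 2.9 × 74 = 214.60 in aggregate.
Group total = 102 + 214.60 = 316.60.

316.60 credits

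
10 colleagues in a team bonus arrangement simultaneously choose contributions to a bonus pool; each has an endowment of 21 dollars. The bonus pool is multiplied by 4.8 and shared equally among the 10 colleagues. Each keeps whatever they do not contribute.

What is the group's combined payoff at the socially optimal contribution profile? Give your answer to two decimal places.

1008.00 dollars

Each contributed unit returns 4.800 to the group as a whole (0.4800 to each of 10 players), which exceeds 1, so the social optimum is full contribution: group total = 4.800 × 210 = 1008.00.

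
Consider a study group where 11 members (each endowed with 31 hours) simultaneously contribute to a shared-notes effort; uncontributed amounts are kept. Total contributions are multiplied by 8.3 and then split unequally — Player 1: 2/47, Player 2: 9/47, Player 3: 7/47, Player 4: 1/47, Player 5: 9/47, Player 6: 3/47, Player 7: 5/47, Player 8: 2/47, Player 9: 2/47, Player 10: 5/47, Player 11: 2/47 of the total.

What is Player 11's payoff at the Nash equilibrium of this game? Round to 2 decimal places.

63.85 hours

Player j's private return per contributed unit is 8.3 × (j's share). Contributing is weakly dominant for j when that share is at least 1/8.3 = 0.1205, and contributing 0 is dominant otherwise.
The shares above 0.1205 belong to Player 2, Player 3 and Player 5, contributing 31 each; the remaining 8 contribute 0. Total contributed: 93.
Player 11 keeps 31 and receives 8.3 × 93 × 2/47 = 32.85 from the shared-notes effort, for a payoff of 63.85.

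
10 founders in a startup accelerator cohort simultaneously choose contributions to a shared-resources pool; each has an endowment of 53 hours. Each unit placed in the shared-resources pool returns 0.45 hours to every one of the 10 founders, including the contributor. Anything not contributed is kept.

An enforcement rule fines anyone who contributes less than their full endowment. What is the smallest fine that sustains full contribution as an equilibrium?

Given the others contribute fully, the best deviation is to contribute 0 (any partial contribution still incurs the fine and gives up units whose private return 0.45 is below 1).
Deviating from 53 to 0 saves 53 hours but forfeits the deviator's share of the drop in the shared-resources pool: 0.45 × 53 = 23.85.
So the deviation gain is 53 − 23.85 = 29.15, and the fine must be at least 29.15 hours to wipe it out.

29.15 hours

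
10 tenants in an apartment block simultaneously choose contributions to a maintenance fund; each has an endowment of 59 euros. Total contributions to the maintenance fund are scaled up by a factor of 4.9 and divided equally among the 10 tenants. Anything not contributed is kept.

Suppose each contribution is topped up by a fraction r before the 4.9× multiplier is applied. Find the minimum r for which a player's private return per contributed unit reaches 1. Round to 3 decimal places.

1.041

With matching at rate r, one contributed unit becomes (1 + r) in the maintenance fund and returns 4.9 × (1 + r) / 10 to the contributor.
Setting this equal to 1: 1 + r = 10/4.9 = 2.0408.
So the minimum matching rate is r = 2.0408 − 1 = 1.041.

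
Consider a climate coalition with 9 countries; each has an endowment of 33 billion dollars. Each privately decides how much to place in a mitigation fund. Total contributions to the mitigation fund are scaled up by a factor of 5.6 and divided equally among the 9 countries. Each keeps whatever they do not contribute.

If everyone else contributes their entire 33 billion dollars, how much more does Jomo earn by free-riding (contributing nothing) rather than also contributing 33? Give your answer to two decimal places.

12.47 billion dollars

Switching from a contribution of 33 to 0 lets Jomo keep an extra 33 billion dollars, but lowers the mitigation fund by 33, which costs Jomo their own share of that drop: 5.6/9 × 33 = 20.53.
Net gain = 33 − 20.53 = 12.47. The private return per contributed unit (0.6222) is below 1, so free-riding is indeed the best response regardless of what the others do.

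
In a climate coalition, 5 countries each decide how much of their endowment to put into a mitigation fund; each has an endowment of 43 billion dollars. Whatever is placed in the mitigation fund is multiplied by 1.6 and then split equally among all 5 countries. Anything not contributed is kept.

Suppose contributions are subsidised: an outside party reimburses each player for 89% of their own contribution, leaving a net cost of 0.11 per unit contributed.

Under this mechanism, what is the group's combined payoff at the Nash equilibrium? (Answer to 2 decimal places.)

535.35 billion dollars

The effective private return per unit is now (1.6/5) / 0.11 = 2.9091 > 1, so every player's dominant strategy flips to full contribution.
So the Nash equilibrium is full contribution by all 5; the group earns 5 × (43 × 0.89 + 1.6 × 43) = 535.35.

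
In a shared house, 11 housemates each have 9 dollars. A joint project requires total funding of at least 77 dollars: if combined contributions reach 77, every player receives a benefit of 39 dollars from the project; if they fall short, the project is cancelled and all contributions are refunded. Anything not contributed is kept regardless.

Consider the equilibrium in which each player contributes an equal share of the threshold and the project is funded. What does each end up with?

Equal share of the threshold: 77/11 = 7.
At this profile no one gains by cutting their contribution: any cut drops the total below 77, the project is cancelled, contributions are refunded, and the deviator ends with 9, which is less than 9 − 7 + 39 = 41. Contributing more than 7 just wastes the excess. So contributing exactly 7 is a best response.
Each player's payoff: 9 − 7 + 39 = 41.

41 dollars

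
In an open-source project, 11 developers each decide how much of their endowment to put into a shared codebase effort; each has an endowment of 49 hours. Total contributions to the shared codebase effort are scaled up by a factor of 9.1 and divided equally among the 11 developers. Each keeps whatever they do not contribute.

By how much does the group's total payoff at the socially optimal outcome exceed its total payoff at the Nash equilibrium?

4365.90 hours

Each contributed unit returns 9.1/11 = 0.8273 to its contributor — below 1 — so contributing 0 is dominant for every player. At the Nash equilibrium everyone keeps their 49, and the group total is 11 × 49 = 539.
Each contributed unit returns 9.100 to the group as a whole (0.8273 to each of 11 players), which exceeds 1, so the social optimum is full contribution: group total = 9.100 × 539 = 4904.90.
Efficiency loss = 4904.90 − 539 = 4365.90.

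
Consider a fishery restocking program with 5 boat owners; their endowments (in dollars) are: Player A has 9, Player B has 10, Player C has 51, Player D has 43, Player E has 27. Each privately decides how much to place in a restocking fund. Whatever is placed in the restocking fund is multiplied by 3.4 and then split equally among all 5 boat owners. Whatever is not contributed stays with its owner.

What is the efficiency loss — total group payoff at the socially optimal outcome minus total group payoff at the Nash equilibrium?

336.00 dollars

The private return per contributed unit is 3.4/5 = 0.6800 < 1 for every player regardless of endowment, so the Nash equilibrium is zero contribution and the group total is Σ E_j = 9 + 10 + 51 + 43 + 27 = 140.
Each contributed unit returns 3.400 to the group, so the social optimum is full contribution by everyone: group total = 3.400 × 140 = 476.00.
Efficiency loss = (3.400 − 1) × 140 = 336.00.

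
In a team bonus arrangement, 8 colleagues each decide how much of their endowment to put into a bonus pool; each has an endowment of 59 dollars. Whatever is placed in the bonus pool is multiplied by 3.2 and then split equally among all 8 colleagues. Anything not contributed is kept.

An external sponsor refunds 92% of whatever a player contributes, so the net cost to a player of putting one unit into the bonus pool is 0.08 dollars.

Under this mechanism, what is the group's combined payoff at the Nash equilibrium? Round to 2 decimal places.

1944.64 dollars

With the mechanism, a contributed unit returns (3.2/8) / 0.08 = 5.0000 per unit of net cost to the contributor — now above 1 — so contributing fully is weakly dominant for every player.
At the Nash equilibrium everyone contributes 59. Group total payoff = 8 × (59 × 0.92 + 3.2 × 59) = 1944.64.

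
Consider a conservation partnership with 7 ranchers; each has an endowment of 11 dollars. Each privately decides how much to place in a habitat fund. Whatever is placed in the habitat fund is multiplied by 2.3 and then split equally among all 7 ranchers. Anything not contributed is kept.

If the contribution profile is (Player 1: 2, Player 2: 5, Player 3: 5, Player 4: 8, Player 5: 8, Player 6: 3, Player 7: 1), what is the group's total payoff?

118.60 dollars

Total contributed: 2 + 5 + 5 + 8 + 8 + 3 + 1 = 32; total kept: 7 × 11 − 32 = 45.
The habitat fund pays out 2.3 × 32 = 73.60 in aggregate.
Group total = 45 + 73.60 = 118.60.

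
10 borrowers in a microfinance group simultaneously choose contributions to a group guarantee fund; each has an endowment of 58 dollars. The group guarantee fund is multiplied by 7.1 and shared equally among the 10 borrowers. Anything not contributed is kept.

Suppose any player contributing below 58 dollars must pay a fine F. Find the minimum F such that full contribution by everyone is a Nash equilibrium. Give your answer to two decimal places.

16.82 dollars

Given the others contribute fully, the best deviation is to contribute 0 (any partial contribution still incurs the fine and gives up units whose private return 0.7100 is below 1).
Deviating from 58 to 0 saves 58 dollars but forfeits the deviator's share of the drop in the group guarantee fund: 7.1/10 × 58 = 41.18.
So the deviation gain is 58 − 41.18 = 16.82, and the fine must be at least 16.82 dollars to wipe it out.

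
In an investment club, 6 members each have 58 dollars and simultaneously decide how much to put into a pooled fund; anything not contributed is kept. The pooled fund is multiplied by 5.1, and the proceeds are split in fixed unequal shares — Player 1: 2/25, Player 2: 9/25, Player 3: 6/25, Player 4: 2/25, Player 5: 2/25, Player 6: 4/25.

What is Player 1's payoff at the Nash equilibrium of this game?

105.33 dollars

Player j's private return per contributed unit is 5.1 × (j's share). Contributing is weakly dominant for j when that share is at least 1/5.1 = 0.1961, and contributing 0 is dominant otherwise.
The shares above 0.1961 belong to Player 2 and Player 3, contributing 58 each; the remaining 4 contribute 0. Total contributed: 116.
Player 1 keeps 58 and receives 5.1 × 116 × 2/25 = 47.33 from the pooled fund, for a payoff of 105.33.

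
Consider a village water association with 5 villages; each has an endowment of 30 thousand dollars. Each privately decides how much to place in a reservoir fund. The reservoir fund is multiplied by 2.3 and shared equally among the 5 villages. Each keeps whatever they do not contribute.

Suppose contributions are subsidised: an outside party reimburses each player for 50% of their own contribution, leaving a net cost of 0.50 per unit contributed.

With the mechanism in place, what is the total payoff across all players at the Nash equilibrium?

Even with the mechanism, each unit contributed returns only (2.3/5) / 0.50 = 0.9200 per unit of net cost, so contributing nothing is still dominant.
At the Nash equilibrium no one contributes; group total payoff = 5 × 30 = 150.

150.00 thousand dollars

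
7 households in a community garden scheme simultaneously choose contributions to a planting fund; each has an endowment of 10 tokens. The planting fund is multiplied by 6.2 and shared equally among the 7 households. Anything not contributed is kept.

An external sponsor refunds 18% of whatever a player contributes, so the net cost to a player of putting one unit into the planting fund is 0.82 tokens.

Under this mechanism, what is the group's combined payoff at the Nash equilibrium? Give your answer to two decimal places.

With the mechanism, a contributed unit returns (6.2/7) / 0.82 = 1.0801 per unit of net cost to the contributor — now above 1 — so contributing fully is weakly dominant for every player.
At the Nash equilibrium everyone contributes 10. Group total payoff = 7 × (10 × 0.18 + 6.2 × 10) = 446.60.

446.60 tokens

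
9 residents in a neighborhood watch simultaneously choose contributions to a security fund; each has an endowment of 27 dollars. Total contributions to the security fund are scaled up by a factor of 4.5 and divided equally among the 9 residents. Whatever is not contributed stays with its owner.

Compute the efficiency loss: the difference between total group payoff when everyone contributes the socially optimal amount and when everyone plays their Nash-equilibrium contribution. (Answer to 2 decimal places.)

850.50 dollars

Each contributed unit returns 4.5/9 = 0.5000 to its contributor — below 1 — so contributing 0 is dominant for every player. At the Nash equilibrium everyone keeps their 27, and the group total is 9 × 27 = 243.
Each contributed unit returns 4.500 to the group as a whole (0.5000 to each of 9 players), which exceeds 1, so the social optimum is full contribution: group total = 4.500 × 243 = 1093.50.
Efficiency loss = 1093.50 − 243 = 850.50.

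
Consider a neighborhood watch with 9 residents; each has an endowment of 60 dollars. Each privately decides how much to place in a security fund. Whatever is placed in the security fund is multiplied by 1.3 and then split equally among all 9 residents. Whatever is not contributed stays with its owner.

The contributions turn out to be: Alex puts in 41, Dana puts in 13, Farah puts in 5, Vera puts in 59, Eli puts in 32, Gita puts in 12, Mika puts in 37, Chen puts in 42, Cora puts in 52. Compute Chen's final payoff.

Total contributed: 41 + 13 + 5 + 59 + 32 + 12 + 37 + 42 + 52 = 293.
Each receives 1.3 × 293 / 9 = 42.32 from the security fund.
Chen keeps 60 − 42 = 18, so Chen's payoff is 18 + 42.32 = 60.32.

60.32 dollars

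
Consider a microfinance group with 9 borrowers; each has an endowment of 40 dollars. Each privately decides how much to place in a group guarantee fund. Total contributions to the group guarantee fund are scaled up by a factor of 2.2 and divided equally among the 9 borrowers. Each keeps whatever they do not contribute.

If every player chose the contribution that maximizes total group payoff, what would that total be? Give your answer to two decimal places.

Each contributed unit returns 2.200 to the group as a whole (0.2444 to each of 9 players), which exceeds 1, so the social optimum is full contribution: group total = 2.200 × 360 = 792.00.

792.00 dollars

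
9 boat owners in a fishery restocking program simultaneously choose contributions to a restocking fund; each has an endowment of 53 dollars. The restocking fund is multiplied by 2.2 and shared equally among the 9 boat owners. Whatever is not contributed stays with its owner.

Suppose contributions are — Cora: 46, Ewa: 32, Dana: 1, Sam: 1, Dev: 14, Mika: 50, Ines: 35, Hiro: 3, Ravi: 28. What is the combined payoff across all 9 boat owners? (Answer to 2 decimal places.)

Total contributed: 46 + 32 + 1 + 1 + 14 + 50 + 35 + 3 + 28 = 210; total kept: 9 × 53 − 210 = 267.
The restocking fund pays out 2.2 × 210 = 462.00 in aggregate.
Group total = 267 + 462.00 = 729.00.

729.00 dollars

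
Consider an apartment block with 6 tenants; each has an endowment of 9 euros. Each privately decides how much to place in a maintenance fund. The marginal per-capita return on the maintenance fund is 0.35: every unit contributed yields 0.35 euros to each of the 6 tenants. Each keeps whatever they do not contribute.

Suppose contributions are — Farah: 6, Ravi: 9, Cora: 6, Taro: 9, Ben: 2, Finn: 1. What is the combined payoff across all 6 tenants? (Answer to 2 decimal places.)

Total contributed: 6 + 9 + 6 + 9 + 2 + 1 = 33; total kept: 6 × 9 − 33 = 21.
The maintenance fund pays out 0.35 × 6 × 33 = 69.30 in aggregate.
Group total = 21 + 69.30 = 90.30.

90.30 euros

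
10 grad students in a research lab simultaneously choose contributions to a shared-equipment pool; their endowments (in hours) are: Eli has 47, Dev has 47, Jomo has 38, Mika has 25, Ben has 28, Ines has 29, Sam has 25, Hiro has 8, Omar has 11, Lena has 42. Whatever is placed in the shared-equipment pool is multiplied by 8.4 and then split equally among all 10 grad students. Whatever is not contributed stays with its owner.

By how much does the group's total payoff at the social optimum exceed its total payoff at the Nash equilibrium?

The private return per contributed unit is 8.4/10 = 0.8400 < 1 for every player regardless of endowment, so the Nash equilibrium is zero contribution and the group total is Σ E_j = 47 + 47 + 38 + 25 + 28 + 29 + 25 + 8 + 11 + 42 = 300.
Each contributed unit returns 8.400 to the group, so the social optimum is full contribution by everyone: group total = 8.400 × 300 = 2520.00.
Efficiency loss = (8.400 − 1) × 300 = 2220.00.

2220.00 hours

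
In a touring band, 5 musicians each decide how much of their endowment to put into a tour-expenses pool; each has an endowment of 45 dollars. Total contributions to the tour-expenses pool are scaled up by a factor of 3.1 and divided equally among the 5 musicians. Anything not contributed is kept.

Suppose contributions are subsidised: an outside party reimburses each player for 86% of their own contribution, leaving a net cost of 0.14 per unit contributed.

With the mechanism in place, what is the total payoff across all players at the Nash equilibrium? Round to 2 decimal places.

With the mechanism, a contributed unit returns (3.1/5) / 0.14 = 4.4286 per unit of net cost to the contributor — now above 1 — so contributing fully is weakly dominant for every player.
At the Nash equilibrium everyone contributes 45. Group total payoff = 5 × (45 × 0.86 + 3.1 × 45) = 891.00.

891.00 dollars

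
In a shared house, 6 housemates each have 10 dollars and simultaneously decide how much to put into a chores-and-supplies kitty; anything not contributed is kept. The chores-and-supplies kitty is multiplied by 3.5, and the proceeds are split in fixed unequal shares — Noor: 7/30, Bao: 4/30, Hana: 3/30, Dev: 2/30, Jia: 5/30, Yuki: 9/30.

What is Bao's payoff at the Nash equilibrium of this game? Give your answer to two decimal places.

14.67 dollars

Each unit j contributes comes back to j as 3.5 × (j's share), so j prefers to contribute only if that share exceeds 1/3.5 = 0.2857; otherwise keeping the unit dominates.
Only Yuki (9/30) clears that bar, contributing 10; the remaining 5 contribute 0. Total contributed: 10.
Bao keeps 10 and receives 3.5 × 10 × 4/30 = 4.67 from the chores-and-supplies kitty, for a payoff of 14.67.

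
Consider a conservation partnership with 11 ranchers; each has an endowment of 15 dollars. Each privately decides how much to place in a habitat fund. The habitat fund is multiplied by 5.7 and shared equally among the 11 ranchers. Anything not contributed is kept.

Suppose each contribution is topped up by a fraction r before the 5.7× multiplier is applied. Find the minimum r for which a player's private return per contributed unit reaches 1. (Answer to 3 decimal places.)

0.930

With matching at rate r, one contributed unit becomes (1 + r) in the habitat fund and returns 5.7 × (1 + r) / 11 to the contributor.
Setting this equal to 1: 1 + r = 11/5.7 = 1.9298.
So the minimum matching rate is r = 1.9298 − 1 = 0.930.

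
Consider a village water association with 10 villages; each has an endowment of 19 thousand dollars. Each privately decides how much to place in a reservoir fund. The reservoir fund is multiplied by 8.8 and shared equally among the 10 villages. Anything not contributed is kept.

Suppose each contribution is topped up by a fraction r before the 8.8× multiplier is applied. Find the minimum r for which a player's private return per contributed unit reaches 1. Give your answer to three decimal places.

With matching at rate r, one contributed unit becomes (1 + r) in the reservoir fund and returns 8.8 × (1 + r) / 10 to the contributor.
Setting this equal to 1: 1 + r = 10/8.8 = 1.1364.
So the minimum matching rate is r = 1.1364 − 1 = 0.136.

0.136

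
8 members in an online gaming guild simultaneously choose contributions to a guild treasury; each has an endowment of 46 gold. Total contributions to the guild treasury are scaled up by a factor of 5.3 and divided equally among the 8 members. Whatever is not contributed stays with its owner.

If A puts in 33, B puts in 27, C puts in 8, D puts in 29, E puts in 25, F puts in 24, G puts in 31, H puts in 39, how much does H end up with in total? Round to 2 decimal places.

150.10 gold

Total contributed: 33 + 27 + 8 + 29 + 25 + 24 + 31 + 39 = 216.
Each receives 5.3 × 216 / 8 = 143.10 from the guild treasury.
H keeps 46 − 39 = 7, so H's payoff is 7 + 143.10 = 150.10.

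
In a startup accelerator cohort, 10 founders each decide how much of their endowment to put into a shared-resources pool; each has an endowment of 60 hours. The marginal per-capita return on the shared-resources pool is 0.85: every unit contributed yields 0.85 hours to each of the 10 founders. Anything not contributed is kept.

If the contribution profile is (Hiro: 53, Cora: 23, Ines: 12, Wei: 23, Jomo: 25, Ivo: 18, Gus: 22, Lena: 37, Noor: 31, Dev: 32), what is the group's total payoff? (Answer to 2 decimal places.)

Total contributed: 53 + 23 + 12 + 23 + 25 + 18 + 22 + 37 + 31 + 32 = 276; total kept: 10 × 60 − 276 = 324.
The shared-resources pool pays out 0.85 × 10 × 276 = 2346.00 in aggregate.
Group total = 324 + 2346.00 = 2670.00.

2670.00 hours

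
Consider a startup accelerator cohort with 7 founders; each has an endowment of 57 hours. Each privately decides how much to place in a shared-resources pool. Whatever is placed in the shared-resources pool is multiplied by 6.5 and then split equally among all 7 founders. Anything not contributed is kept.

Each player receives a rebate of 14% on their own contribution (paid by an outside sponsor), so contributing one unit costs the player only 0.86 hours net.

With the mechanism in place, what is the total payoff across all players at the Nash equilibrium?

2649.36 hours

Under the mechanism each unit contributed yields (6.5/7) / 0.86 = 1.0797 back to its contributor per unit of net cost, which exceeds 1, making full contribution the dominant choice for everyone.
So the Nash equilibrium is full contribution by all 7; the group earns 7 × (57 × 0.14 + 6.5 × 57) = 2649.36.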